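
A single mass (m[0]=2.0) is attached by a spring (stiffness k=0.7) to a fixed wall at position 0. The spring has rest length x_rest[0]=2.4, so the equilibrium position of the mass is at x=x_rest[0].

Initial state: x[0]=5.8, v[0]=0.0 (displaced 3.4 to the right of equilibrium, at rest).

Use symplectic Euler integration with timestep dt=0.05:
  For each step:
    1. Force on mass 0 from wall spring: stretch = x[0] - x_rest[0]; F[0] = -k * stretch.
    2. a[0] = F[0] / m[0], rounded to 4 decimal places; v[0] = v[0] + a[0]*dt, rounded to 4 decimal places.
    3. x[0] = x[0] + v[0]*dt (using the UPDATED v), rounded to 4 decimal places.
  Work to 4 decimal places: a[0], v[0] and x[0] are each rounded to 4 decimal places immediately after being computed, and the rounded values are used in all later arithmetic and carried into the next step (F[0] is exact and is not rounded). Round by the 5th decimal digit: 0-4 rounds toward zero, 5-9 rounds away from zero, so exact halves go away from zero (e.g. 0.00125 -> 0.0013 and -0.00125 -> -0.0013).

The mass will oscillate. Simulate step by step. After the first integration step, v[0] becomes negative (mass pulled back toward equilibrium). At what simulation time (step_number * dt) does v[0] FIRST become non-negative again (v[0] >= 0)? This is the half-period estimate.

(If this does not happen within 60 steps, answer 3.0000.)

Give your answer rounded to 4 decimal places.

Answer: 3.0000

Derivation:
Step 0: x=[5.8000] v=[0.0000]
Step 1: x=[5.7970] v=[-0.0595]
Step 2: x=[5.7911] v=[-0.1190]
Step 3: x=[5.7822] v=[-0.1783]
Step 4: x=[5.7703] v=[-0.2375]
Step 5: x=[5.7555] v=[-0.2965]
Step 6: x=[5.7377] v=[-0.3552]
Step 7: x=[5.7170] v=[-0.4136]
Step 8: x=[5.6934] v=[-0.4717]
Step 9: x=[5.6669] v=[-0.5293]
Step 10: x=[5.6376] v=[-0.5865]
Step 11: x=[5.6054] v=[-0.6432]
Step 12: x=[5.5704] v=[-0.6993]
Step 13: x=[5.5327] v=[-0.7548]
Step 14: x=[5.4922] v=[-0.8096]
Step 15: x=[5.4490] v=[-0.8637]
Step 16: x=[5.4031] v=[-0.9171]
Step 17: x=[5.3546] v=[-0.9697]
Step 18: x=[5.3035] v=[-1.0214]
Step 19: x=[5.2499] v=[-1.0722]
Step 20: x=[5.1938] v=[-1.1221]
Step 21: x=[5.1353] v=[-1.1710]
Step 22: x=[5.0744] v=[-1.2189]
Step 23: x=[5.0111] v=[-1.2657]
Step 24: x=[4.9455] v=[-1.3114]
Step 25: x=[4.8777] v=[-1.3559]
Step 26: x=[4.8077] v=[-1.3993]
Step 27: x=[4.7356] v=[-1.4414]
Step 28: x=[4.6615] v=[-1.4823]
Step 29: x=[4.5854] v=[-1.5219]
Step 30: x=[4.5074] v=[-1.5601]
Step 31: x=[4.4276] v=[-1.5970]
Step 32: x=[4.3460] v=[-1.6325]
Step 33: x=[4.2627] v=[-1.6666]
Step 34: x=[4.1777] v=[-1.6992]
Step 35: x=[4.0912] v=[-1.7303]
Step 36: x=[4.0032] v=[-1.7599]
Step 37: x=[3.9138] v=[-1.7880]
Step 38: x=[3.8231] v=[-1.8145]
Step 39: x=[3.7311] v=[-1.8394]
Step 40: x=[3.6380] v=[-1.8627]
Step 41: x=[3.5438] v=[-1.8844]
Step 42: x=[3.4486] v=[-1.9044]
Step 43: x=[3.3525] v=[-1.9228]
Step 44: x=[3.2555] v=[-1.9395]
Step 45: x=[3.1578] v=[-1.9545]
Step 46: x=[3.0594] v=[-1.9678]
Step 47: x=[2.9604] v=[-1.9793]
Step 48: x=[2.8609] v=[-1.9891]
Step 49: x=[2.7610] v=[-1.9972]
Step 50: x=[2.6608] v=[-2.0035]
Step 51: x=[2.5604] v=[-2.0081]
Step 52: x=[2.4599] v=[-2.0109]
Step 53: x=[2.3593] v=[-2.0120]
Step 54: x=[2.2587] v=[-2.0113]
Step 55: x=[2.1583] v=[-2.0088]
Step 56: x=[2.0581] v=[-2.0046]
Step 57: x=[1.9582] v=[-1.9986]
Step 58: x=[1.8587] v=[-1.9909]
Step 59: x=[1.7596] v=[-1.9814]
Step 60: x=[1.6611] v=[-1.9702]
v[0] did not become non-negative within 60 steps; using fallback time=3.0000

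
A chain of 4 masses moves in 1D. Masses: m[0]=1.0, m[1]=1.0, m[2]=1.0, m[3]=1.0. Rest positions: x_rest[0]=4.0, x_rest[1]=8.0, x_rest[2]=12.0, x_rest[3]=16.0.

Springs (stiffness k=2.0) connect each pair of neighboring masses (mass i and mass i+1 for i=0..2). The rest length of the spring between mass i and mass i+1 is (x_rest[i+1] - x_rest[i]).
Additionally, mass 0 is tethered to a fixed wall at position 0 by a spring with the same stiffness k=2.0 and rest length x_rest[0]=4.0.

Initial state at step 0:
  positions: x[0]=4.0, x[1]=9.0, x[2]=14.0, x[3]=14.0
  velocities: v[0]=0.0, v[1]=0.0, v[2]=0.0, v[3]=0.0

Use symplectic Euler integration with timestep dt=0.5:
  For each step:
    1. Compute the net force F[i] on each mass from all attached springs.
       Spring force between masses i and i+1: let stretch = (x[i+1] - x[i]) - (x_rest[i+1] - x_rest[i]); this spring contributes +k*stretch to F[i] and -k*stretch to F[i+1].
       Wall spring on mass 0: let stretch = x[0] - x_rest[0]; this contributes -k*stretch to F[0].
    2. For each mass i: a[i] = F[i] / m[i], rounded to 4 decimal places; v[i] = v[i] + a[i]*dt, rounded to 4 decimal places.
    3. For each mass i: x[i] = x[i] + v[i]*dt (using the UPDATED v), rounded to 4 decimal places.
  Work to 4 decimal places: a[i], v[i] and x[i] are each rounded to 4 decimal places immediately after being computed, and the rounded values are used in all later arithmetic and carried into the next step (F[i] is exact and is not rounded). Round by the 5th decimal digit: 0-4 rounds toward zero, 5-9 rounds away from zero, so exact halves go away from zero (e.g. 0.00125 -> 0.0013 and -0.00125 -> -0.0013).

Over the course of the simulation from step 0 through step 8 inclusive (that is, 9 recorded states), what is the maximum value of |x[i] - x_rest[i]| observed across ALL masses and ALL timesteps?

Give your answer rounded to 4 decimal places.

Step 0: x=[4.0000 9.0000 14.0000 14.0000] v=[0.0000 0.0000 0.0000 0.0000]
Step 1: x=[4.5000 9.0000 11.5000 16.0000] v=[1.0000 0.0000 -5.0000 4.0000]
Step 2: x=[5.0000 8.0000 10.0000 17.7500] v=[1.0000 -2.0000 -3.0000 3.5000]
Step 3: x=[4.5000 6.5000 11.3750 17.6250] v=[-1.0000 -3.0000 2.7500 -0.2500]
Step 4: x=[2.7500 6.4375 13.4375 16.3750] v=[-3.5000 -0.1250 4.1250 -2.5000]
Step 5: x=[1.4688 8.0313 13.4688 15.6563] v=[-2.5625 3.1875 0.0625 -1.4375]
Step 6: x=[2.7344 9.0626 11.8751 15.8438] v=[2.5312 2.0625 -3.1875 0.3750]
Step 7: x=[5.7969 8.3360 10.8595 16.0470] v=[6.1250 -1.4532 -2.0313 0.4063]
Step 8: x=[7.2305 7.6016 11.1759 15.6564] v=[2.8672 -1.4688 0.6327 -0.7812]
Max displacement = 3.2305

Answer: 3.2305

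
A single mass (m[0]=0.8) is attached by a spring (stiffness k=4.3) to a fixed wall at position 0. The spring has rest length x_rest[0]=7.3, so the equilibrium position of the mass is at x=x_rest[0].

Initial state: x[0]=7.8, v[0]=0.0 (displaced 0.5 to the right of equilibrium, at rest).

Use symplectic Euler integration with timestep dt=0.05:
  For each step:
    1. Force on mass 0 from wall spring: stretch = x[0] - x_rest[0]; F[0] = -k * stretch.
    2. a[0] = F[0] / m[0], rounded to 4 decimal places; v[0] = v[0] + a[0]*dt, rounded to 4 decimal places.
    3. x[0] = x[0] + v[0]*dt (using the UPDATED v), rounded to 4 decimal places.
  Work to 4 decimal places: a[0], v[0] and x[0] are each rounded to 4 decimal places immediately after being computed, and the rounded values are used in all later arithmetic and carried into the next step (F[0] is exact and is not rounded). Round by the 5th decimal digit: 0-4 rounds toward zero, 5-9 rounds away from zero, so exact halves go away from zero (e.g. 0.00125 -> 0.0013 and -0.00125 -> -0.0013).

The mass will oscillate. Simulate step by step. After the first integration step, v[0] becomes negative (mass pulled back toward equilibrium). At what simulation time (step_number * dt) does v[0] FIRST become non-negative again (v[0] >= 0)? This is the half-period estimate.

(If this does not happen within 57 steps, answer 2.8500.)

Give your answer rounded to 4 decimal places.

Answer: 1.4000

Derivation:
Step 0: x=[7.8000] v=[0.0000]
Step 1: x=[7.7933] v=[-0.1344]
Step 2: x=[7.7800] v=[-0.2670]
Step 3: x=[7.7602] v=[-0.3960]
Step 4: x=[7.7342] v=[-0.5197]
Step 5: x=[7.7024] v=[-0.6364]
Step 6: x=[7.6652] v=[-0.7445]
Step 7: x=[7.6231] v=[-0.8427]
Step 8: x=[7.5766] v=[-0.9295]
Step 9: x=[7.5264] v=[-1.0038]
Step 10: x=[7.4732] v=[-1.0646]
Step 11: x=[7.4176] v=[-1.1112]
Step 12: x=[7.3605] v=[-1.1428]
Step 13: x=[7.3025] v=[-1.1591]
Step 14: x=[7.2445] v=[-1.1598]
Step 15: x=[7.1873] v=[-1.1449]
Step 16: x=[7.1316] v=[-1.1146]
Step 17: x=[7.0781] v=[-1.0693]
Step 18: x=[7.0276] v=[-1.0097]
Step 19: x=[6.9808] v=[-0.9365]
Step 20: x=[6.9383] v=[-0.8507]
Step 21: x=[6.9006] v=[-0.7535]
Step 22: x=[6.8683] v=[-0.6462]
Step 23: x=[6.8418] v=[-0.5302]
Step 24: x=[6.8214] v=[-0.4071]
Step 25: x=[6.8075] v=[-0.2785]
Step 26: x=[6.8002] v=[-0.1461]
Step 27: x=[6.7996] v=[-0.0118]
Step 28: x=[6.8057] v=[0.1227]
First v>=0 after going negative at step 28, time=1.4000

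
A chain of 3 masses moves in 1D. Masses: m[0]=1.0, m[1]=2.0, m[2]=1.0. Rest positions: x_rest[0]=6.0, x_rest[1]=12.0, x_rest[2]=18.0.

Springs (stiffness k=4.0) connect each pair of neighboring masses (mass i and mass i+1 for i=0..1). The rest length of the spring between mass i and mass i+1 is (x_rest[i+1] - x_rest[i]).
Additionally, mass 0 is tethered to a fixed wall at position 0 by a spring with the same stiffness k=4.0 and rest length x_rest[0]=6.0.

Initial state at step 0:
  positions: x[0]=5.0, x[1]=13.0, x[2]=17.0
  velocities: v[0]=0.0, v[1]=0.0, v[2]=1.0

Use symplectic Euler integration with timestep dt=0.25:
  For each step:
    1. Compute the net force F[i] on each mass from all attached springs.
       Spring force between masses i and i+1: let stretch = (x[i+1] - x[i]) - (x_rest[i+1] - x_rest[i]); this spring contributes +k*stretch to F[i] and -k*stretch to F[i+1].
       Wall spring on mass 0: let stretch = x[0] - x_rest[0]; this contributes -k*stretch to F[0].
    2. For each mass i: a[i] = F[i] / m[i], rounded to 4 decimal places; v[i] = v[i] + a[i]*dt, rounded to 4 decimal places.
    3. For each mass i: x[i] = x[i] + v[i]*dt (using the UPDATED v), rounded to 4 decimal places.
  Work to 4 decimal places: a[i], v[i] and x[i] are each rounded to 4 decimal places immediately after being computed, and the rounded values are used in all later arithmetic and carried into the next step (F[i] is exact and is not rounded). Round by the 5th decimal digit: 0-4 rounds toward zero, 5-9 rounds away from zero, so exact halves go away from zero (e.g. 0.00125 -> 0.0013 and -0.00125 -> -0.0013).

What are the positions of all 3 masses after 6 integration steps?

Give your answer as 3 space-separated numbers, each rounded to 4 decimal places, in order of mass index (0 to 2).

Answer: 5.1123 12.6502 18.5790

Derivation:
Step 0: x=[5.0000 13.0000 17.0000] v=[0.0000 0.0000 1.0000]
Step 1: x=[5.7500 12.5000 17.7500] v=[3.0000 -2.0000 3.0000]
Step 2: x=[6.7500 11.8125 18.6875] v=[4.0000 -2.7500 3.7500]
Step 3: x=[7.3281 11.3516 19.4063] v=[2.3125 -1.8438 2.8750]
Step 4: x=[7.0801 11.3946 19.6114] v=[-0.9921 0.1718 0.8203]
Step 5: x=[6.1407 11.9254 19.2623] v=[-3.7577 2.1230 -1.3965]
Step 6: x=[5.1123 12.6502 18.5790] v=[-4.1137 2.8991 -2.7334]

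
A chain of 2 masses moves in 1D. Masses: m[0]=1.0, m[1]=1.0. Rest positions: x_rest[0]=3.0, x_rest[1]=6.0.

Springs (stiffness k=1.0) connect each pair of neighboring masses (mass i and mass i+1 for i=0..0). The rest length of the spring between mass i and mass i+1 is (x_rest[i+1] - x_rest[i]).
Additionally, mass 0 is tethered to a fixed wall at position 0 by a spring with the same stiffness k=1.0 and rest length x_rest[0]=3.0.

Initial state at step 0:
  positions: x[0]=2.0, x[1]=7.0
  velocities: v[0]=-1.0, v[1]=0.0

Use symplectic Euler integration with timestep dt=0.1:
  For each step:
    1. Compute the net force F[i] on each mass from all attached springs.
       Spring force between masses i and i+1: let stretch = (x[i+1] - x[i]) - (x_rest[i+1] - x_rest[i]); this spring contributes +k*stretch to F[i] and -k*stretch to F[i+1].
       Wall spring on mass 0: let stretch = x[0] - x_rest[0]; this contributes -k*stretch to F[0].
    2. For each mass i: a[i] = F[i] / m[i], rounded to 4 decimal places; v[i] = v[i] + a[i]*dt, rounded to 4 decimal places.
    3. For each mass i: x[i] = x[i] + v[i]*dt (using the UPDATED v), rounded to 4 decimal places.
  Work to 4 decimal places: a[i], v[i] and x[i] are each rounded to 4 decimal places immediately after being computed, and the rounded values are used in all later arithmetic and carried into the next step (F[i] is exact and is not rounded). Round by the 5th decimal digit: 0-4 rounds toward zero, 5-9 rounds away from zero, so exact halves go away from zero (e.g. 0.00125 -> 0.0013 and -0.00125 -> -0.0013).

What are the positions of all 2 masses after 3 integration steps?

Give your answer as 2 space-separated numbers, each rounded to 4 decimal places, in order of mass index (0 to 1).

Answer: 1.8840 6.8785

Derivation:
Step 0: x=[2.0000 7.0000] v=[-1.0000 0.0000]
Step 1: x=[1.9300 6.9800] v=[-0.7000 -0.2000]
Step 2: x=[1.8912 6.9395] v=[-0.3880 -0.4050]
Step 3: x=[1.8840 6.8785] v=[-0.0723 -0.6098]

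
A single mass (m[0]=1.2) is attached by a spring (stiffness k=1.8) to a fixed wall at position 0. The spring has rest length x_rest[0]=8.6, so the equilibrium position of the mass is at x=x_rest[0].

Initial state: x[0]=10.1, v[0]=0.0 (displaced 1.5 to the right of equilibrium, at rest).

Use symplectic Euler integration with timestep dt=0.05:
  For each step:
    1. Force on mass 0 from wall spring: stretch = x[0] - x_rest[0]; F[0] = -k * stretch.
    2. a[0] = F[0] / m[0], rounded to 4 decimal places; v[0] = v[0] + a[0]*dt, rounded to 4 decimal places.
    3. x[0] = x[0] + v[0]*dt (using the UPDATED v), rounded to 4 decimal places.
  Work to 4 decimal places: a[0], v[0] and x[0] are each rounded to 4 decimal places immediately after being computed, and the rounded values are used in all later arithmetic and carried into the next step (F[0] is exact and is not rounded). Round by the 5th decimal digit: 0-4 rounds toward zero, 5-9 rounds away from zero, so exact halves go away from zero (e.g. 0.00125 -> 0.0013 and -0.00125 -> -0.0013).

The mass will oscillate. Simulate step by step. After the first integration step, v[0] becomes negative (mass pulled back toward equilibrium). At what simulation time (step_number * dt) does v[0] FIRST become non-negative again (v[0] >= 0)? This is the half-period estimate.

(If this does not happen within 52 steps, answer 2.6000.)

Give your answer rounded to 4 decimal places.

Step 0: x=[10.1000] v=[0.0000]
Step 1: x=[10.0944] v=[-0.1125]
Step 2: x=[10.0832] v=[-0.2246]
Step 3: x=[10.0664] v=[-0.3358]
Step 4: x=[10.0441] v=[-0.4458]
Step 5: x=[10.0164] v=[-0.5541]
Step 6: x=[9.9834] v=[-0.6603]
Step 7: x=[9.9452] v=[-0.7641]
Step 8: x=[9.9020] v=[-0.8650]
Step 9: x=[9.8539] v=[-0.9627]
Step 10: x=[9.8011] v=[-1.0567]
Step 11: x=[9.7438] v=[-1.1468]
Step 12: x=[9.6822] v=[-1.2326]
Step 13: x=[9.6165] v=[-1.3138]
Step 14: x=[9.5470] v=[-1.3900]
Step 15: x=[9.4740] v=[-1.4610]
Step 16: x=[9.3977] v=[-1.5266]
Step 17: x=[9.3184] v=[-1.5864]
Step 18: x=[9.2364] v=[-1.6403]
Step 19: x=[9.1520] v=[-1.6880]
Step 20: x=[9.0655] v=[-1.7294]
Step 21: x=[8.9773] v=[-1.7643]
Step 22: x=[8.8877] v=[-1.7926]
Step 23: x=[8.7970] v=[-1.8142]
Step 24: x=[8.7056] v=[-1.8290]
Step 25: x=[8.6138] v=[-1.8369]
Step 26: x=[8.5219] v=[-1.8379]
Step 27: x=[8.4303] v=[-1.8320]
Step 28: x=[8.3393] v=[-1.8193]
Step 29: x=[8.2493] v=[-1.7997]
Step 30: x=[8.1606] v=[-1.7734]
Step 31: x=[8.0736] v=[-1.7404]
Step 32: x=[7.9886] v=[-1.7009]
Step 33: x=[7.9059] v=[-1.6550]
Step 34: x=[7.8258] v=[-1.6029]
Step 35: x=[7.7486] v=[-1.5448]
Step 36: x=[7.6746] v=[-1.4809]
Step 37: x=[7.6040] v=[-1.4115]
Step 38: x=[7.5372] v=[-1.3368]
Step 39: x=[7.4743] v=[-1.2571]
Step 40: x=[7.4157] v=[-1.1727]
Step 41: x=[7.3615] v=[-1.0839]
Step 42: x=[7.3120] v=[-0.9910]
Step 43: x=[7.2673] v=[-0.8944]
Step 44: x=[7.2276] v=[-0.7944]
Step 45: x=[7.1930] v=[-0.6915]
Step 46: x=[7.1637] v=[-0.5860]
Step 47: x=[7.1398] v=[-0.4783]
Step 48: x=[7.1214] v=[-0.3688]
Step 49: x=[7.1085] v=[-0.2579]
Step 50: x=[7.1012] v=[-0.1460]
Step 51: x=[7.0995] v=[-0.0336]
Step 52: x=[7.1034] v=[0.0789]
First v>=0 after going negative at step 52, time=2.6000

Answer: 2.6000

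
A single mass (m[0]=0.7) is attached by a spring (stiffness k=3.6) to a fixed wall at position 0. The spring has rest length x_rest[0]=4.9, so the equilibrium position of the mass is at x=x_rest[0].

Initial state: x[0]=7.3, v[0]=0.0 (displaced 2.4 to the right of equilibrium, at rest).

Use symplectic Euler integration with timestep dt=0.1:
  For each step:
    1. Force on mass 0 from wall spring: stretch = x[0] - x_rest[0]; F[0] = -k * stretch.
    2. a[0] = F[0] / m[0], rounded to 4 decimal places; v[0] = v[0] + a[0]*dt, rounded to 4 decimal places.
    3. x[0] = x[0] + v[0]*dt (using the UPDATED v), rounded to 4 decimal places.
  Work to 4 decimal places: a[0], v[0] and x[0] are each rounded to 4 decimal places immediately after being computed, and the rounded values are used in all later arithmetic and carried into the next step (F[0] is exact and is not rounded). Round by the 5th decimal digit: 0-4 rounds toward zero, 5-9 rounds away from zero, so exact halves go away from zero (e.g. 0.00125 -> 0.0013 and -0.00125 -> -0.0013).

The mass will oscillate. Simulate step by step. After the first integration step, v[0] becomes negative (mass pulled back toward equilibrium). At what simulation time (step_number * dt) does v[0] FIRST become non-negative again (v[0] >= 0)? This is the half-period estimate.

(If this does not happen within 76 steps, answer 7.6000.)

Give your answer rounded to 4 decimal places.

Answer: 1.4000

Derivation:
Step 0: x=[7.3000] v=[0.0000]
Step 1: x=[7.1766] v=[-1.2343]
Step 2: x=[6.9361] v=[-2.4051]
Step 3: x=[6.5909] v=[-3.4522]
Step 4: x=[6.1587] v=[-4.3218]
Step 5: x=[5.6618] v=[-4.9691]
Step 6: x=[5.1257] v=[-5.3609]
Step 7: x=[4.5780] v=[-5.4770]
Step 8: x=[4.0469] v=[-5.3114]
Step 9: x=[3.5596] v=[-4.8727]
Step 10: x=[3.1413] v=[-4.1834]
Step 11: x=[2.8134] v=[-3.2789]
Step 12: x=[2.5928] v=[-2.2058]
Step 13: x=[2.4909] v=[-1.0192]
Step 14: x=[2.5129] v=[0.2198]
First v>=0 after going negative at step 14, time=1.4000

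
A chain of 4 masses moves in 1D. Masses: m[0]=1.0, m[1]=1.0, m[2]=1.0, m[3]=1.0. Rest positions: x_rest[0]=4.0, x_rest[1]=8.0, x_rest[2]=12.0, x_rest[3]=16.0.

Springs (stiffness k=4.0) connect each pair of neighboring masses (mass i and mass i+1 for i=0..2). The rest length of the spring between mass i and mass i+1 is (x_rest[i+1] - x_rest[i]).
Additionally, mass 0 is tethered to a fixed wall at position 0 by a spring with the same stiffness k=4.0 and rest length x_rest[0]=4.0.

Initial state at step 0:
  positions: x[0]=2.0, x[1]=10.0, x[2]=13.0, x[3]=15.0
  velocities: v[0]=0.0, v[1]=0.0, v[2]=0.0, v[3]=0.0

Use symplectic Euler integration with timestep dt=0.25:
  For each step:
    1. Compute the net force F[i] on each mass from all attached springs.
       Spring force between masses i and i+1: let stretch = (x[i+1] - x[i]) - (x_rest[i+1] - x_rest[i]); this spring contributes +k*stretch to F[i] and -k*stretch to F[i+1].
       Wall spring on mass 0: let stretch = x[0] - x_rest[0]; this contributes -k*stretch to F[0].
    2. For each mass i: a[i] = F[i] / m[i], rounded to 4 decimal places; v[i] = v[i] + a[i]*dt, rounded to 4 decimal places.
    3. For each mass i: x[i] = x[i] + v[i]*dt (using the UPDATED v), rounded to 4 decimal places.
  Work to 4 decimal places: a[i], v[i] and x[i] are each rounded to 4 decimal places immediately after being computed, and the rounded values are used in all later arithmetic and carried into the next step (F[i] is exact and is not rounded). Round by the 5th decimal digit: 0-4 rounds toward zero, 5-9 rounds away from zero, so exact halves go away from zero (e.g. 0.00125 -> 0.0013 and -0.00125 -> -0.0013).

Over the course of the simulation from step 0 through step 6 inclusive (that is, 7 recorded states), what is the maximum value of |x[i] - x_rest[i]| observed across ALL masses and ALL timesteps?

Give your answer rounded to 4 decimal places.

Answer: 2.4531

Derivation:
Step 0: x=[2.0000 10.0000 13.0000 15.0000] v=[0.0000 0.0000 0.0000 0.0000]
Step 1: x=[3.5000 8.7500 12.7500 15.5000] v=[6.0000 -5.0000 -1.0000 2.0000]
Step 2: x=[5.4375 7.1875 12.1875 16.3125] v=[7.7500 -6.2500 -2.2500 3.2500]
Step 3: x=[6.4531 6.4375 11.4063 17.0938] v=[4.0625 -3.0000 -3.1250 3.1250]
Step 4: x=[5.8516 6.9336 10.8047 17.4532] v=[-2.4062 1.9844 -2.4063 1.4375]
Step 5: x=[4.0577 8.1270 10.8975 17.1505] v=[-7.1758 4.7735 0.3711 -1.2110]
Step 6: x=[2.2667 8.9957 11.8609 16.2845] v=[-7.1642 3.4747 3.8536 -3.4640]
Max displacement = 2.4531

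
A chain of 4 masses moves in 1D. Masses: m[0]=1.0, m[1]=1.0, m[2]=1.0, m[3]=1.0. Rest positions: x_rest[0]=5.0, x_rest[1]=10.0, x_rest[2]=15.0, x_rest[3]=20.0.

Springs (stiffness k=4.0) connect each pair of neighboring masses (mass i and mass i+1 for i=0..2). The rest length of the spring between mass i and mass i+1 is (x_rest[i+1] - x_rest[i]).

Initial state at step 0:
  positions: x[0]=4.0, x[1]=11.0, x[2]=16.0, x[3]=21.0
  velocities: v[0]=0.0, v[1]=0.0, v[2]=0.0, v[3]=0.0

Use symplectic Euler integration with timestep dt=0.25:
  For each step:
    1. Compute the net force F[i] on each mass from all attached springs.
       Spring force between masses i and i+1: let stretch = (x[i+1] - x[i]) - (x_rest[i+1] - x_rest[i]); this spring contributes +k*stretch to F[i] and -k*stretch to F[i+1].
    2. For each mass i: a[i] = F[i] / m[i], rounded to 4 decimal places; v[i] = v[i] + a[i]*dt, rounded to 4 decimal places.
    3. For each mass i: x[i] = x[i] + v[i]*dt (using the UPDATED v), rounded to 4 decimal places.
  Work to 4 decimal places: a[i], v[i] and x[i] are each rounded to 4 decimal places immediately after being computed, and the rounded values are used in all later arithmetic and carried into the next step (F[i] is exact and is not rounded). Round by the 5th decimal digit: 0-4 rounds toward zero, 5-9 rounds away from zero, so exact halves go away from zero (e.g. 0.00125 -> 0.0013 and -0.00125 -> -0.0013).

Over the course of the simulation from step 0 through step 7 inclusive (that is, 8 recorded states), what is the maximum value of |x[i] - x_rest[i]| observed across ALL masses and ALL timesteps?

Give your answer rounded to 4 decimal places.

Step 0: x=[4.0000 11.0000 16.0000 21.0000] v=[0.0000 0.0000 0.0000 0.0000]
Step 1: x=[4.5000 10.5000 16.0000 21.0000] v=[2.0000 -2.0000 0.0000 0.0000]
Step 2: x=[5.2500 9.8750 15.8750 21.0000] v=[3.0000 -2.5000 -0.5000 0.0000]
Step 3: x=[5.9063 9.5938 15.5313 20.9688] v=[2.6250 -1.1250 -1.3750 -0.1250]
Step 4: x=[6.2344 9.8751 15.0626 20.8282] v=[1.3125 1.1250 -1.8750 -0.5625]
Step 5: x=[6.2227 10.5431 14.7384 20.4962] v=[-0.0468 2.6718 -1.2969 -1.3281]
Step 6: x=[6.0411 11.1798 14.8048 19.9747] v=[-0.7264 2.5467 0.2656 -2.0859]
Step 7: x=[5.8942 11.4381 15.2574 19.4108] v=[-0.5877 1.0330 1.8105 -2.2558]
Max displacement = 1.4381

Answer: 1.4381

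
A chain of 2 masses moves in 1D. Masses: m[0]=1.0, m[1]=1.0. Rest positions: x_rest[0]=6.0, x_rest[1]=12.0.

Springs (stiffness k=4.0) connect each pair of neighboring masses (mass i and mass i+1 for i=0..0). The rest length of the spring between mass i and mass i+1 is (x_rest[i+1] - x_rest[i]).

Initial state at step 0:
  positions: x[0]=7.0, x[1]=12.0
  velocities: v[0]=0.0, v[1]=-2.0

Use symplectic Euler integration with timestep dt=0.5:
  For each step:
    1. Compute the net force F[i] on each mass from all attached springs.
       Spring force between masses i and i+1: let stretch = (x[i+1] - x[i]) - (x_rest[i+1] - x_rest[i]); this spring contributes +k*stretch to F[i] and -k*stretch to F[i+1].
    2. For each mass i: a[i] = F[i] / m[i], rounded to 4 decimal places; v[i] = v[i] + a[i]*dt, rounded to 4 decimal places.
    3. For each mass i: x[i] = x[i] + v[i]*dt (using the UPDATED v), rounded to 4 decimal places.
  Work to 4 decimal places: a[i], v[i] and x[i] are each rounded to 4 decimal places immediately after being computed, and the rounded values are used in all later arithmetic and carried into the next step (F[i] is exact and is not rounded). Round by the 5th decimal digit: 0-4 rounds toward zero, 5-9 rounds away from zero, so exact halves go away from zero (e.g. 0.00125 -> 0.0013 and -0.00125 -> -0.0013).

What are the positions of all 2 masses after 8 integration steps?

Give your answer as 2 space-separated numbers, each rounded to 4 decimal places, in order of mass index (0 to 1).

Step 0: x=[7.0000 12.0000] v=[0.0000 -2.0000]
Step 1: x=[6.0000 12.0000] v=[-2.0000 0.0000]
Step 2: x=[5.0000 12.0000] v=[-2.0000 0.0000]
Step 3: x=[5.0000 11.0000] v=[0.0000 -2.0000]
Step 4: x=[5.0000 10.0000] v=[0.0000 -2.0000]
Step 5: x=[4.0000 10.0000] v=[-2.0000 0.0000]
Step 6: x=[3.0000 10.0000] v=[-2.0000 0.0000]
Step 7: x=[3.0000 9.0000] v=[0.0000 -2.0000]
Step 8: x=[3.0000 8.0000] v=[0.0000 -2.0000]

Answer: 3.0000 8.0000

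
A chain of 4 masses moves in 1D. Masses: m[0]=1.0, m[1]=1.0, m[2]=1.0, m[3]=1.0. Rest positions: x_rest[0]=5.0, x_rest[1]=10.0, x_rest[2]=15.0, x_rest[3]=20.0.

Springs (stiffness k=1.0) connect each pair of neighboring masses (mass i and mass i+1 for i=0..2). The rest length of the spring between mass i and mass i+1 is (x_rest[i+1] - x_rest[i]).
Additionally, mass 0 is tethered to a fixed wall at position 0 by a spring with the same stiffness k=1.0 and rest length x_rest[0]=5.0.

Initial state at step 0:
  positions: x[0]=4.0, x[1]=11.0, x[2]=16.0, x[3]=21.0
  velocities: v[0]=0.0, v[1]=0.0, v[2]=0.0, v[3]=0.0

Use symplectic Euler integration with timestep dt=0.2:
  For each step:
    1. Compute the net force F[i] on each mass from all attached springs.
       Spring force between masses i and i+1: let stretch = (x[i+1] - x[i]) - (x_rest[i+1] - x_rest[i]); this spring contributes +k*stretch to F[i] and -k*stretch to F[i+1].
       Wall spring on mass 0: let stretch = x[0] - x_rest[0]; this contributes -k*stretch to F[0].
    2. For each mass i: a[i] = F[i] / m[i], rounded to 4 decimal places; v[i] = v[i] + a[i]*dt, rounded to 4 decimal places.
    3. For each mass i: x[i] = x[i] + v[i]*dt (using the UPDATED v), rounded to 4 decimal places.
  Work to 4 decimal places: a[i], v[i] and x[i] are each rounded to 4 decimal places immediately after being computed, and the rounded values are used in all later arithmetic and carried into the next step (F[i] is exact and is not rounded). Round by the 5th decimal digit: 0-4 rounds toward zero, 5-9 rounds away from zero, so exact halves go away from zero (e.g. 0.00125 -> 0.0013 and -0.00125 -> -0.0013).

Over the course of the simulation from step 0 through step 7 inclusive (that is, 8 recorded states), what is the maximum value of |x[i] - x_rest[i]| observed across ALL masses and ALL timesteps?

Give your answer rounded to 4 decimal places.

Answer: 1.0283

Derivation:
Step 0: x=[4.0000 11.0000 16.0000 21.0000] v=[0.0000 0.0000 0.0000 0.0000]
Step 1: x=[4.1200 10.9200 16.0000 21.0000] v=[0.6000 -0.4000 0.0000 0.0000]
Step 2: x=[4.3472 10.7712 15.9968 21.0000] v=[1.1360 -0.7440 -0.0160 0.0000]
Step 3: x=[4.6575 10.5745 15.9847 20.9999] v=[1.5514 -0.9837 -0.0605 -0.0006]
Step 4: x=[5.0182 10.3575 15.9568 20.9992] v=[1.8033 -1.0851 -0.1395 -0.0036]
Step 5: x=[5.3917 10.1509 15.9066 20.9968] v=[1.8675 -1.0331 -0.2509 -0.0121]
Step 6: x=[5.7399 9.9841 15.8298 20.9908] v=[1.7410 -0.8338 -0.3840 -0.0301]
Step 7: x=[6.0283 9.8814 15.7256 20.9783] v=[1.4419 -0.5135 -0.5209 -0.0623]
Max displacement = 1.0283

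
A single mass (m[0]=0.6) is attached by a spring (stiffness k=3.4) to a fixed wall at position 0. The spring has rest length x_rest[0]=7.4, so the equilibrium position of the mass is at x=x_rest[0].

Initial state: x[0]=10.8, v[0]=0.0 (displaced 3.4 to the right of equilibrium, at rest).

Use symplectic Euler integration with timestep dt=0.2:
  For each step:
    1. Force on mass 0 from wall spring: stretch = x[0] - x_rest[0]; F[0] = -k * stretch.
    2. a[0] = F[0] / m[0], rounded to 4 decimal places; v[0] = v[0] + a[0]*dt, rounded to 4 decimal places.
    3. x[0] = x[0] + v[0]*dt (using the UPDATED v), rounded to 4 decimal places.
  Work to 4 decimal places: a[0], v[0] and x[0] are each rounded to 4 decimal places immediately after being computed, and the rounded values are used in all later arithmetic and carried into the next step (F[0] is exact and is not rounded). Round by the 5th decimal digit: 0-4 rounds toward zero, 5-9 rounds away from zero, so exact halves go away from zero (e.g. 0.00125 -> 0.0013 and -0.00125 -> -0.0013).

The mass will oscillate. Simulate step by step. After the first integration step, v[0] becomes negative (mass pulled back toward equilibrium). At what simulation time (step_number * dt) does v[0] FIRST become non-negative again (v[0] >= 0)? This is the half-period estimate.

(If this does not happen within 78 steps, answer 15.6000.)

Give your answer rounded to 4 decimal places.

Answer: 1.4000

Derivation:
Step 0: x=[10.8000] v=[0.0000]
Step 1: x=[10.0293] v=[-3.8533]
Step 2: x=[8.6627] v=[-6.8332]
Step 3: x=[7.0098] v=[-8.2643]
Step 4: x=[5.4454] v=[-7.8221]
Step 5: x=[4.3240] v=[-5.6069]
Step 6: x=[3.8998] v=[-2.1208]
Step 7: x=[4.2690] v=[1.8461]
First v>=0 after going negative at step 7, time=1.4000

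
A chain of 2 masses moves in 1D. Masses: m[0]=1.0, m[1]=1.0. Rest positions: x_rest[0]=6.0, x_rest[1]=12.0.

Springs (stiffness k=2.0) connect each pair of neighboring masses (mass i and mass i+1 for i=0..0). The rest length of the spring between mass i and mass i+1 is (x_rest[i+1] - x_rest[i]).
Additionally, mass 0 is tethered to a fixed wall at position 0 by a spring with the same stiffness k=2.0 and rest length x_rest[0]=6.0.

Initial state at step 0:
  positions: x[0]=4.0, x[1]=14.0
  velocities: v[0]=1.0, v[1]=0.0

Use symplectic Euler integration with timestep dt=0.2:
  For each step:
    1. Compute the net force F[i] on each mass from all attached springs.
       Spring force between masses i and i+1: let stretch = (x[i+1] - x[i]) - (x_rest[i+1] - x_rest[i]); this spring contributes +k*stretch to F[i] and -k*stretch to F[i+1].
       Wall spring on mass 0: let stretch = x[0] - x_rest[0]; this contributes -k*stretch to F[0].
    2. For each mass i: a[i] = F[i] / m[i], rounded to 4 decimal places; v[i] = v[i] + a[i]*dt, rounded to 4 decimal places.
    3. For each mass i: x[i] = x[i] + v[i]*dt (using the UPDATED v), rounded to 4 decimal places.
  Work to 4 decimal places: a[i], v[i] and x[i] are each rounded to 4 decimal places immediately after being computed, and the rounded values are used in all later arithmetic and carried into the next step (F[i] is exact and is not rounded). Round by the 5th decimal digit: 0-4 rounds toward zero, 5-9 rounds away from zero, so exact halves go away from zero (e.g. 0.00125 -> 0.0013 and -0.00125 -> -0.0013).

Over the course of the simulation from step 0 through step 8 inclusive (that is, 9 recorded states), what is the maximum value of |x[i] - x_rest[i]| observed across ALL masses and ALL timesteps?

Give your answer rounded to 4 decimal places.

Step 0: x=[4.0000 14.0000] v=[1.0000 0.0000]
Step 1: x=[4.6800 13.6800] v=[3.4000 -1.6000]
Step 2: x=[5.7056 13.1200] v=[5.1280 -2.8000]
Step 3: x=[6.8679 12.4468] v=[5.8115 -3.3658]
Step 4: x=[7.9271 11.8073] v=[5.2959 -3.1974]
Step 5: x=[8.6625 11.3374] v=[3.6771 -2.3495]
Step 6: x=[8.9189 11.1335] v=[1.2821 -1.0195]
Step 7: x=[8.6390 11.2324] v=[-1.3996 0.4947]
Step 8: x=[7.8754 11.6039] v=[-3.8178 1.8573]
Max displacement = 2.9189

Answer: 2.9189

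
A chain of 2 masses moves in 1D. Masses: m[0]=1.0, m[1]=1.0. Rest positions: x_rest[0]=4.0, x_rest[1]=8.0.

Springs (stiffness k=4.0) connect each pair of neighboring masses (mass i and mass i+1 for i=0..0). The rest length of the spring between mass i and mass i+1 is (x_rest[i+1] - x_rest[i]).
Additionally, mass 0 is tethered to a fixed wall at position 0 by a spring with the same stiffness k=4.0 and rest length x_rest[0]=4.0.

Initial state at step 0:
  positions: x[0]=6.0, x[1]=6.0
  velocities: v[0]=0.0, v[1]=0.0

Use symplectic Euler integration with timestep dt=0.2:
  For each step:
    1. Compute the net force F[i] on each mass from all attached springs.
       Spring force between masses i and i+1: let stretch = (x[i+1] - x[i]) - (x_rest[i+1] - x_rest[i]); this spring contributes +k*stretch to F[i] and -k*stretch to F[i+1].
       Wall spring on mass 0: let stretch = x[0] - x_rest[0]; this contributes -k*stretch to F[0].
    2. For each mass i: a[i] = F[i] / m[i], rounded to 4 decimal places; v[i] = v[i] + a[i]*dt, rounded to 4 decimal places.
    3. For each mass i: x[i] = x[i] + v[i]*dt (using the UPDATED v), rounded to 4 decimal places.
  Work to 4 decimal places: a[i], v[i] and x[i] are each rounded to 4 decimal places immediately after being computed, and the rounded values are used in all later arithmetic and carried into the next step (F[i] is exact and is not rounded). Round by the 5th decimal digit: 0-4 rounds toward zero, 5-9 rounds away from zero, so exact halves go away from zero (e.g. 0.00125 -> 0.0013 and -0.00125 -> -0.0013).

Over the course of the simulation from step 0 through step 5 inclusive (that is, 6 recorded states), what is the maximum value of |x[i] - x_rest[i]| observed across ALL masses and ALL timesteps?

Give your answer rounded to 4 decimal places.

Answer: 2.5881

Derivation:
Step 0: x=[6.0000 6.0000] v=[0.0000 0.0000]
Step 1: x=[5.0400 6.6400] v=[-4.8000 3.2000]
Step 2: x=[3.5296 7.6640] v=[-7.5520 5.1200]
Step 3: x=[2.1160 8.6665] v=[-7.0682 5.0125]
Step 4: x=[1.4119 9.2609] v=[-3.5206 2.9721]
Step 5: x=[1.7377 9.2395] v=[1.6291 -0.1071]
Max displacement = 2.5881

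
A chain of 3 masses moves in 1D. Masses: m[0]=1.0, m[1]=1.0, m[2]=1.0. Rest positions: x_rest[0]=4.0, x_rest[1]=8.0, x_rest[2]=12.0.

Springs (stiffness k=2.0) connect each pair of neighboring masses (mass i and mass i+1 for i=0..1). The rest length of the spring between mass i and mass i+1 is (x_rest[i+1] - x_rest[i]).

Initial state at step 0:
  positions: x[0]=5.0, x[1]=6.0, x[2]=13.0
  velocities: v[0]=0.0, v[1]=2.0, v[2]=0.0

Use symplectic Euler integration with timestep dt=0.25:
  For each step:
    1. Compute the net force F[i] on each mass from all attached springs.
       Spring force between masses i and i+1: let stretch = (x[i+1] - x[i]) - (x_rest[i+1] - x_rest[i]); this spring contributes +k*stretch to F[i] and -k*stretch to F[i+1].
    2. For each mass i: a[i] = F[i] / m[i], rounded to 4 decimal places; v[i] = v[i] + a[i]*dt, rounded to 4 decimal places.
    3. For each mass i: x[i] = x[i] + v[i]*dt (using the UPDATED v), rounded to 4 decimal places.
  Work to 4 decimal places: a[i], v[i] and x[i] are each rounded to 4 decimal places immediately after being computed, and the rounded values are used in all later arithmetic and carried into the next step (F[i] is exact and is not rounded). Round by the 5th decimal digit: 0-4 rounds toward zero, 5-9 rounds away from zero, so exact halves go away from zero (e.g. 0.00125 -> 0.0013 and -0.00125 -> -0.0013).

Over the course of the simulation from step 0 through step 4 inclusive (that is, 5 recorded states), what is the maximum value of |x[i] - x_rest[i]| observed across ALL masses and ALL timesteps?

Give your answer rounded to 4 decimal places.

Step 0: x=[5.0000 6.0000 13.0000] v=[0.0000 2.0000 0.0000]
Step 1: x=[4.6250 7.2500 12.6250] v=[-1.5000 5.0000 -1.5000]
Step 2: x=[4.0781 8.8438 12.0781] v=[-2.1875 6.3750 -2.1875]
Step 3: x=[3.6269 10.2461 11.6269] v=[-1.8047 5.6093 -1.8047]
Step 4: x=[3.5031 10.9936 11.5031] v=[-0.4951 2.9901 -0.4951]
Max displacement = 2.9936

Answer: 2.9936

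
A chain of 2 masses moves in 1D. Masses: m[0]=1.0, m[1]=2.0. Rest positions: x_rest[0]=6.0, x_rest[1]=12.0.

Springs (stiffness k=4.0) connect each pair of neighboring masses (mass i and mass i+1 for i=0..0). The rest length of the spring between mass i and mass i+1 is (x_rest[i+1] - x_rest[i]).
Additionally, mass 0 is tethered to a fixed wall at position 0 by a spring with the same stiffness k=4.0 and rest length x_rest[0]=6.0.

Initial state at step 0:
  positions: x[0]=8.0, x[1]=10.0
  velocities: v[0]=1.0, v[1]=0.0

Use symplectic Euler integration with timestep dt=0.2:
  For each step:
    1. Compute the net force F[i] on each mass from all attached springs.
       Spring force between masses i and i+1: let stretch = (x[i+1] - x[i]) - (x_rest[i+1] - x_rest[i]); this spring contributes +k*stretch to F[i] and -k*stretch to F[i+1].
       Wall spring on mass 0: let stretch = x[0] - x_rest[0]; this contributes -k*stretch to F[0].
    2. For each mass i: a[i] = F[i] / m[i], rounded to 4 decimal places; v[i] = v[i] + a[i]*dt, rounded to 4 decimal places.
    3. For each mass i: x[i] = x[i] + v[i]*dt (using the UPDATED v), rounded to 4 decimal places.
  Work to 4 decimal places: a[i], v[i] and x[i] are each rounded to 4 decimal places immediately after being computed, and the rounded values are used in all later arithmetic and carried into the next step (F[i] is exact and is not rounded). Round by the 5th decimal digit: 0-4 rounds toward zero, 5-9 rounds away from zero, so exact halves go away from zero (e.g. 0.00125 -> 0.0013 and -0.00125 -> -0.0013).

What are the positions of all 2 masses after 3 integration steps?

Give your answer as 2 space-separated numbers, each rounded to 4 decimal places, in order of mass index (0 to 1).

Step 0: x=[8.0000 10.0000] v=[1.0000 0.0000]
Step 1: x=[7.2400 10.3200] v=[-3.8000 1.6000]
Step 2: x=[5.8144 10.8736] v=[-7.1280 2.7680]
Step 3: x=[4.2680 11.5025] v=[-7.7322 3.1443]

Answer: 4.2680 11.5025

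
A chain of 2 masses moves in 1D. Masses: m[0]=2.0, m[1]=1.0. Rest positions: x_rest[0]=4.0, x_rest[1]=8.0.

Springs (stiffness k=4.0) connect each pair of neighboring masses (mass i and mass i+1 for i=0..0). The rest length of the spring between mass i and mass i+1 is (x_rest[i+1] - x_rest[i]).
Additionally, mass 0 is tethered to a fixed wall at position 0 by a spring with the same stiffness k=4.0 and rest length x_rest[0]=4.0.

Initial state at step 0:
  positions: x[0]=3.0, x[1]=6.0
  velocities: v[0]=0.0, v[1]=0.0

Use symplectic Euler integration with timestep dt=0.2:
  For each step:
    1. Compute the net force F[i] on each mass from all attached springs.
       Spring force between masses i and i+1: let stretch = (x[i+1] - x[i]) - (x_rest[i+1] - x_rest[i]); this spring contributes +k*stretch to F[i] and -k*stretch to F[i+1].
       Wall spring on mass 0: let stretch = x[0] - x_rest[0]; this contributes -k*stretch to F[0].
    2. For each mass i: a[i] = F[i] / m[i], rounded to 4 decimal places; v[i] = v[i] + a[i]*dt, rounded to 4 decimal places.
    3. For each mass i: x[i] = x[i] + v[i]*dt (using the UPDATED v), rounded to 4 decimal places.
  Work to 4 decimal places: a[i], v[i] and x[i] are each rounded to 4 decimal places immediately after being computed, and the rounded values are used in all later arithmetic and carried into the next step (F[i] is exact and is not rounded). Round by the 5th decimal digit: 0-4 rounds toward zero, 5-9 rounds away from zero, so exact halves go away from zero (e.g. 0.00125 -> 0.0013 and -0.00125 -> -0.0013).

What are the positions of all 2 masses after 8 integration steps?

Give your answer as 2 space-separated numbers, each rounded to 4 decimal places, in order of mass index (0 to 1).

Answer: 4.2808 8.5283

Derivation:
Step 0: x=[3.0000 6.0000] v=[0.0000 0.0000]
Step 1: x=[3.0000 6.1600] v=[0.0000 0.8000]
Step 2: x=[3.0128 6.4544] v=[0.0640 1.4720]
Step 3: x=[3.0599 6.8381] v=[0.2355 1.9187]
Step 4: x=[3.1645 7.2573] v=[0.5228 2.0961]
Step 5: x=[3.3433 7.6617] v=[0.8941 2.0219]
Step 6: x=[3.6001 8.0151] v=[1.2841 1.7672]
Step 7: x=[3.9221 8.3021] v=[1.6101 1.4352]
Step 8: x=[4.2808 8.5283] v=[1.7933 1.1312]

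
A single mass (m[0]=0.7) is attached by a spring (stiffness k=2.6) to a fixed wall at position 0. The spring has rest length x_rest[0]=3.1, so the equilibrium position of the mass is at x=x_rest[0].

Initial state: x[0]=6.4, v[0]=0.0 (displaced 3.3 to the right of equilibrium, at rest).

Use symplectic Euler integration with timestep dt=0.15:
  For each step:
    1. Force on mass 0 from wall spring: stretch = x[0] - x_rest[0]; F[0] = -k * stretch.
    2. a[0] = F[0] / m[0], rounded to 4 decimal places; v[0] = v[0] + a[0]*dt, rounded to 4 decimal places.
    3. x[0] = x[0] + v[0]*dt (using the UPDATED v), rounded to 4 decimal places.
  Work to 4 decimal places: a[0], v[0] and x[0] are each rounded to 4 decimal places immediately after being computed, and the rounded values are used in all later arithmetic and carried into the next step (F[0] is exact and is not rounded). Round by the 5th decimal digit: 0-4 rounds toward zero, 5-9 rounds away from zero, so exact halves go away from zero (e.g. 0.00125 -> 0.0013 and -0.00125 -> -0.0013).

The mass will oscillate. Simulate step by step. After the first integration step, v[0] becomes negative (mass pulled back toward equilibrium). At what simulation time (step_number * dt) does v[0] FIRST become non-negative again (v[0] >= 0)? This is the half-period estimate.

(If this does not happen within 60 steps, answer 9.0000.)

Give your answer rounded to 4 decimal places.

Step 0: x=[6.4000] v=[0.0000]
Step 1: x=[6.1242] v=[-1.8386]
Step 2: x=[5.5957] v=[-3.5235]
Step 3: x=[4.8586] v=[-4.9140]
Step 4: x=[3.9745] v=[-5.8938]
Step 5: x=[3.0174] v=[-6.3810]
Step 6: x=[2.0672] v=[-6.3350]
Step 7: x=[1.2033] v=[-5.7596]
Step 8: x=[0.4979] v=[-4.7029]
Step 9: x=[0.0099] v=[-3.2532]
Step 10: x=[-0.2198] v=[-1.5316]
Step 11: x=[-0.1721] v=[0.3180]
First v>=0 after going negative at step 11, time=1.6500

Answer: 1.6500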